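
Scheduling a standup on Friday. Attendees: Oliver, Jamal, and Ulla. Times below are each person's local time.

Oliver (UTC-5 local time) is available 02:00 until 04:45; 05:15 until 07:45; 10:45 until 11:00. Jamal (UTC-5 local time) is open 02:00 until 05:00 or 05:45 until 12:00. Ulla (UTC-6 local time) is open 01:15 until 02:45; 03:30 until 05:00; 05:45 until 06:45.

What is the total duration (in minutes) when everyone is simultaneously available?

180

Oliver in UTC: 07:00-09:45, 10:15-12:45, 15:45-16:00 (add 5h to convert from UTC-5).
Jamal in UTC: 07:00-10:00, 10:45-17:00 (add 5h to convert from UTC-5).
Ulla in UTC: 07:15-08:45, 09:30-11:00, 11:45-12:45 (add 6h to convert from UTC-6).
Oliver ∩ Jamal: 07:00-09:45, 10:45-12:45, 15:45-16:00.
Oliver ∩ Jamal ∩ Ulla: 07:15-08:45, 09:30-09:45, 10:45-11:00, 11:45-12:45.
Summing the common windows: 90 + 15 + 15 + 60 = 180 minutes.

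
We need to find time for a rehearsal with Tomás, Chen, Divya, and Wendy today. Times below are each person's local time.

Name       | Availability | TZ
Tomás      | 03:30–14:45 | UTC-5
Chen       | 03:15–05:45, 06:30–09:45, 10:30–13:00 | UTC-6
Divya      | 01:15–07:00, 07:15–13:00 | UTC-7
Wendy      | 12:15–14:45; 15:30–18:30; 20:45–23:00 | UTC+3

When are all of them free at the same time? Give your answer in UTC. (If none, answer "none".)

Tomás in UTC: 08:30-19:45 (add 5h to convert from UTC-5).
Chen in UTC: 09:15-11:45, 12:30-15:45, 16:30-19:00 (add 6h to convert from UTC-6).
Divya in UTC: 08:15-14:00, 14:15-20:00 (add 7h to convert from UTC-7).
Wendy in UTC: 09:15-11:45, 12:30-15:30, 17:45-20:00 (subtract 3h to convert from UTC+3).
Tomás ∩ Chen: 09:15-11:45, 12:30-15:45, 16:30-19:00.
Tomás ∩ Chen ∩ Divya: 09:15-11:45, 12:30-14:00, 14:15-15:45, 16:30-19:00.
Tomás ∩ Chen ∩ Divya ∩ Wendy: 09:15-11:45, 12:30-14:00, 14:15-15:30, 17:45-19:00.

09:15-11:45, 12:30-14:00, 14:15-15:30, 17:45-19:00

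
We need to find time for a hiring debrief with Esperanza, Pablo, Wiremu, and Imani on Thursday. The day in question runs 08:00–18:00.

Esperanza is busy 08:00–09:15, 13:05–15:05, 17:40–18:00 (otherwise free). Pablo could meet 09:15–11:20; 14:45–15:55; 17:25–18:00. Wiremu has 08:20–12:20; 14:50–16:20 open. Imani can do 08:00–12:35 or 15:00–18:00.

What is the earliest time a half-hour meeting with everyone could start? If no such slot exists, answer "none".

Esperanza free: 09:15-13:05, 15:05-17:40 (invert busy blocks within the working day).
Pablo free: 09:15-11:20, 14:45-15:55, 17:25-18:00.
Wiremu free: 08:20-12:20, 14:50-16:20.
Imani free: 08:00-12:35, 15:00-18:00.
Esperanza ∩ Pablo: 09:15-11:20, 15:05-15:55, 17:25-17:40.
Esperanza ∩ Pablo ∩ Wiremu: 09:15-11:20, 15:05-15:55.
Esperanza ∩ Pablo ∩ Wiremu ∩ Imani: 09:15-11:20, 15:05-15:55.
The first common window of at least 30 minutes is 09:15-11:20, so the earliest start is 09:15.

09:15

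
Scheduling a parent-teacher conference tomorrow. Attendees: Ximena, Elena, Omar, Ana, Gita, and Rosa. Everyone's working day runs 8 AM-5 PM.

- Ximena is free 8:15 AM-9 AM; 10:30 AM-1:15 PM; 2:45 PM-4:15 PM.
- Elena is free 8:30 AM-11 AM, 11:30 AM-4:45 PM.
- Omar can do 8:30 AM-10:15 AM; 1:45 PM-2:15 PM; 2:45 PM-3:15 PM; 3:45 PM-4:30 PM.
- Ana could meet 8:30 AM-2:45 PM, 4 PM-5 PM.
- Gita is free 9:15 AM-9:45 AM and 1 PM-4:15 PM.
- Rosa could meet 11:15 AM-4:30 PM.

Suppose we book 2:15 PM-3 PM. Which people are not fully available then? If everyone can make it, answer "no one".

Ximena: not fully free for 14:15-15:00. Elena: free for 14:15-15:00. Omar: not fully free for 14:15-15:00. Ana: not fully free for 14:15-15:00. Gita: free for 14:15-15:00. Rosa: free for 14:15-15:00.

Ana, Omar, Ximena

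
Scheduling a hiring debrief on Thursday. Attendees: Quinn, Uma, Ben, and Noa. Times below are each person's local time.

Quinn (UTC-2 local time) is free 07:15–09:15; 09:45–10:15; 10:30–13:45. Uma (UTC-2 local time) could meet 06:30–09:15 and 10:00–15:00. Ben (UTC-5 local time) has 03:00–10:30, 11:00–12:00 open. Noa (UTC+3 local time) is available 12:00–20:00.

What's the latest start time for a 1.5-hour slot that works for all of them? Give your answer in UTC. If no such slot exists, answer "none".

Quinn in UTC: 09:15-11:15, 11:45-12:15, 12:30-15:45 (add 2h to convert from UTC-2).
Uma in UTC: 08:30-11:15, 12:00-17:00 (add 2h to convert from UTC-2).
Ben in UTC: 08:00-15:30, 16:00-17:00 (add 5h to convert from UTC-5).
Noa in UTC: 09:00-17:00 (subtract 3h to convert from UTC+3).
Quinn ∩ Uma: 09:15-11:15, 12:00-12:15, 12:30-15:45.
Quinn ∩ Uma ∩ Ben: 09:15-11:15, 12:00-12:15, 12:30-15:30.
Quinn ∩ Uma ∩ Ben ∩ Noa: 09:15-11:15, 12:00-12:15, 12:30-15:30.
The last common window of at least 90 minutes is 12:30-15:30; a 90-minute meeting can start as late as 14:00 and still end by 15:30.

14:00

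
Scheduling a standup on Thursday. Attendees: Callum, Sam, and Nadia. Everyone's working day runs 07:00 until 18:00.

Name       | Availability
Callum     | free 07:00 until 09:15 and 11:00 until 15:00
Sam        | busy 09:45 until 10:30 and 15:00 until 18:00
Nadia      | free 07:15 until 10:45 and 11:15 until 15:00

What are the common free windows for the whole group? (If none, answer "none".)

07:15-09:15, 11:15-15:00

Callum free: 07:00-09:15, 11:00-15:00.
Sam free: 07:00-09:45, 10:30-15:00 (invert busy blocks within the working day).
Nadia free: 07:15-10:45, 11:15-15:00.
Callum ∩ Sam: 07:00-09:15, 11:00-15:00.
Callum ∩ Sam ∩ Nadia: 07:15-09:15, 11:15-15:00.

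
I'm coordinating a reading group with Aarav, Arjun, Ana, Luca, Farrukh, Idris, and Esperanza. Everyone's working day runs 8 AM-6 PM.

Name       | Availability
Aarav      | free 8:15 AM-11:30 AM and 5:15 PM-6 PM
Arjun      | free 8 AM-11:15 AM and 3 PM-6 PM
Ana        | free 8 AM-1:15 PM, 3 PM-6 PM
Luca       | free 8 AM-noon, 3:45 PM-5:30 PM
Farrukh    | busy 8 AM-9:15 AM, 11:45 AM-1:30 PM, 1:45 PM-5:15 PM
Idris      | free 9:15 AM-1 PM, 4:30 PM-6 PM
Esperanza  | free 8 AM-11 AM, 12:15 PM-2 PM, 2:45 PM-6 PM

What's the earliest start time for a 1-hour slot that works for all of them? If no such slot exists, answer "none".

Aarav free: 08:15-11:30, 17:15-18:00.
Arjun free: 08:00-11:15, 15:00-18:00.
Ana free: 08:00-13:15, 15:00-18:00.
Luca free: 08:00-12:00, 15:45-17:30.
Farrukh free: 09:15-11:45, 13:30-13:45, 17:15-18:00 (invert busy blocks within the working day).
Idris free: 09:15-13:00, 16:30-18:00.
Esperanza free: 08:00-11:00, 12:15-14:00, 14:45-18:00.
Aarav ∩ Arjun: 08:15-11:15, 17:15-18:00.
Aarav ∩ Arjun ∩ Ana: 08:15-11:15, 17:15-18:00.
Aarav ∩ Arjun ∩ Ana ∩ Luca: 08:15-11:15, 17:15-17:30.
Aarav ∩ Arjun ∩ Ana ∩ Luca ∩ Farrukh: 09:15-11:15, 17:15-17:30.
Aarav ∩ Arjun ∩ Ana ∩ Luca ∩ Farrukh ∩ Idris: 09:15-11:15, 17:15-17:30.
Aarav ∩ Arjun ∩ Ana ∩ Luca ∩ Farrukh ∩ Idris ∩ Esperanza: 09:15-11:00, 17:15-17:30.
Those are the intersection windows.
The first common window of at least 60 minutes is 09:15-11:00, so the earliest start is 09:15.

09:15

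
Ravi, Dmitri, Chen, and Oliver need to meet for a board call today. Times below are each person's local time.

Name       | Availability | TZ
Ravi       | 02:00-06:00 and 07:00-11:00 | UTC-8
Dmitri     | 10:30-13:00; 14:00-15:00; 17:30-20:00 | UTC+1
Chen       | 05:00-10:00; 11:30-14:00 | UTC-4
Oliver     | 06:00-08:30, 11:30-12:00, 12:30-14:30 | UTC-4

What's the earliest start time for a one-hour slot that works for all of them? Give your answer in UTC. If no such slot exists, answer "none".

10:00

Ravi in UTC: 10:00-14:00, 15:00-19:00 (add 8h to convert from UTC-8).
Dmitri in UTC: 09:30-12:00, 13:00-14:00, 16:30-19:00 (subtract 1h to convert from UTC+1).
Chen in UTC: 09:00-14:00, 15:30-18:00 (add 4h to convert from UTC-4).
Oliver in UTC: 10:00-12:30, 15:30-16:00, 16:30-18:30 (add 4h to convert from UTC-4).
Ravi ∩ Dmitri: 10:00-12:00, 13:00-14:00, 16:30-19:00.
Ravi ∩ Dmitri ∩ Chen: 10:00-12:00, 13:00-14:00, 16:30-18:00.
Ravi ∩ Dmitri ∩ Chen ∩ Oliver: 10:00-12:00, 16:30-18:00.
The first common window of at least 60 minutes is 10:00-12:00, so the earliest start is 10:00.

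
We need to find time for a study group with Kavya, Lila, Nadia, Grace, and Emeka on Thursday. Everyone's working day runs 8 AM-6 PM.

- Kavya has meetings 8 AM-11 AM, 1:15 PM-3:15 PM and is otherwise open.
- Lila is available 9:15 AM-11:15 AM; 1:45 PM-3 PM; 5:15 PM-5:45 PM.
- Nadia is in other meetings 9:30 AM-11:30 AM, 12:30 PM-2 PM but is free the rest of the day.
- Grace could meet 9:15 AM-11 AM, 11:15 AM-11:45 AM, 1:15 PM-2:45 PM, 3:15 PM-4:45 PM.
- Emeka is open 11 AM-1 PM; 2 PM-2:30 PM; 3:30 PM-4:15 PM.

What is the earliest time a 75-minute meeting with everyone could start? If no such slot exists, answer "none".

Kavya free: 11:00-13:15, 15:15-18:00 (invert busy blocks within the working day).
Lila free: 09:15-11:15, 13:45-15:00, 17:15-17:45.
Nadia free: 08:00-09:30, 11:30-12:30, 14:00-18:00 (invert busy blocks within the working day).
Grace free: 09:15-11:00, 11:15-11:45, 13:15-14:45, 15:15-16:45.
Emeka free: 11:00-13:00, 14:00-14:30, 15:30-16:15.
Kavya ∩ Lila: 11:00-11:15, 17:15-17:45.
Kavya ∩ Lila ∩ Nadia: 17:15-17:45.
Kavya ∩ Lila ∩ Nadia ∩ Grace: ∅.
Kavya ∩ Lila ∩ Nadia ∩ Grace ∩ Emeka: ∅.
There is no time when everyone is free.
No common window is at least 75 minutes long.

none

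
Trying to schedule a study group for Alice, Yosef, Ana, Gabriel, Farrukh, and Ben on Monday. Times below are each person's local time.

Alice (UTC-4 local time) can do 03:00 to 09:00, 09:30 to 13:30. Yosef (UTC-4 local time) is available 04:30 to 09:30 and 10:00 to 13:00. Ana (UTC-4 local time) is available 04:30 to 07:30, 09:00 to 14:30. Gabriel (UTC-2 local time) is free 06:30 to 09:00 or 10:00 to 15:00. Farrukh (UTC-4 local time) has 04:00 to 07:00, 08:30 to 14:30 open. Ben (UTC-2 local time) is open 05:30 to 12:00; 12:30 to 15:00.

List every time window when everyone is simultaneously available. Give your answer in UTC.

08:30-11:00, 14:30-17:00

Alice in UTC: 07:00-13:00, 13:30-17:30 (add 4h to convert from UTC-4).
Yosef in UTC: 08:30-13:30, 14:00-17:00 (add 4h to convert from UTC-4).
Ana in UTC: 08:30-11:30, 13:00-18:30 (add 4h to convert from UTC-4).
Gabriel in UTC: 08:30-11:00, 12:00-17:00 (add 2h to convert from UTC-2).
Farrukh in UTC: 08:00-11:00, 12:30-18:30 (add 4h to convert from UTC-4).
Ben in UTC: 07:30-14:00, 14:30-17:00 (add 2h to convert from UTC-2).
Alice ∩ Yosef: 08:30-13:00, 14:00-17:00.
Alice ∩ Yosef ∩ Ana: 08:30-11:30, 14:00-17:00.
Alice ∩ Yosef ∩ Ana ∩ Gabriel: 08:30-11:00, 14:00-17:00.
Alice ∩ Yosef ∩ Ana ∩ Gabriel ∩ Farrukh: 08:30-11:00, 14:00-17:00.
Alice ∩ Yosef ∩ Ana ∩ Gabriel ∩ Farrukh ∩ Ben: 08:30-11:00, 14:30-17:00.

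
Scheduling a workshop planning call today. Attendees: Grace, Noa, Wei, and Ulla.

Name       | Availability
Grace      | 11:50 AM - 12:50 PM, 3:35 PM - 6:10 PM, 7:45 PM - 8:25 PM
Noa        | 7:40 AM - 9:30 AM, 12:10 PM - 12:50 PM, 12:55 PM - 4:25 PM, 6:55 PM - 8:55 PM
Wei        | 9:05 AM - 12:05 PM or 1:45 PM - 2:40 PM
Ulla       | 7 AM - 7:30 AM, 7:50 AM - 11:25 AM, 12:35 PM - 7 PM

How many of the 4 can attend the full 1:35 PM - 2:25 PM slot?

Noa and Ulla can make the full 13:35-14:25 slot — that's 2.

2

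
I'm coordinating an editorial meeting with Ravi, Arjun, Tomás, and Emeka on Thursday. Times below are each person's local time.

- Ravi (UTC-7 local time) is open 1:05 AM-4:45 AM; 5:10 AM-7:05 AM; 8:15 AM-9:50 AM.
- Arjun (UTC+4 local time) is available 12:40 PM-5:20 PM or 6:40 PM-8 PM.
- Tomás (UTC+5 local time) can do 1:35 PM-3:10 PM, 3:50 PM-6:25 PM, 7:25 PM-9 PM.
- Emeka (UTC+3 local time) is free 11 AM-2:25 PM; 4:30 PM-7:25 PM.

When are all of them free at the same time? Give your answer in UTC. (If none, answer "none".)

08:40-10:10, 10:50-11:25, 15:15-16:00

Ravi in UTC: 08:05-11:45, 12:10-14:05, 15:15-16:50 (add 7h to convert from UTC-7).
Arjun in UTC: 08:40-13:20, 14:40-16:00 (subtract 4h to convert from UTC+4).
Tomás in UTC: 08:35-10:10, 10:50-13:25, 14:25-16:00 (subtract 5h to convert from UTC+5).
Emeka in UTC: 08:00-11:25, 13:30-16:25 (subtract 3h to convert from UTC+3).
Ravi ∩ Arjun: 08:40-11:45, 12:10-13:20, 15:15-16:00.
Ravi ∩ Arjun ∩ Tomás: 08:40-10:10, 10:50-11:45, 12:10-13:20, 15:15-16:00.
Ravi ∩ Arjun ∩ Tomás ∩ Emeka: 08:40-10:10, 10:50-11:25, 15:15-16:00.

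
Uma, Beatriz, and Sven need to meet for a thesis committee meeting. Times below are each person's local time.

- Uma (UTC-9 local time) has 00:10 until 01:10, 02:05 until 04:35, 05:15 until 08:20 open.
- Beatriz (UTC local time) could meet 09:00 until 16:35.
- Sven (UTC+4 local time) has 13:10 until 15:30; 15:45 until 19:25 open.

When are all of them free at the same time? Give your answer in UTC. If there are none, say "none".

Uma in UTC: 09:10-10:10, 11:05-13:35, 14:15-17:20 (add 9h to convert from UTC-9).
Beatriz in UTC: 09:00-16:35.
Sven in UTC: 09:10-11:30, 11:45-15:25 (subtract 4h to convert from UTC+4).
Uma ∩ Beatriz: 09:10-10:10, 11:05-13:35, 14:15-16:35.
Uma ∩ Beatriz ∩ Sven: 09:10-10:10, 11:05-11:30, 11:45-13:35, 14:15-15:25.

09:10-10:10, 11:05-11:30, 11:45-13:35, 14:15-15:25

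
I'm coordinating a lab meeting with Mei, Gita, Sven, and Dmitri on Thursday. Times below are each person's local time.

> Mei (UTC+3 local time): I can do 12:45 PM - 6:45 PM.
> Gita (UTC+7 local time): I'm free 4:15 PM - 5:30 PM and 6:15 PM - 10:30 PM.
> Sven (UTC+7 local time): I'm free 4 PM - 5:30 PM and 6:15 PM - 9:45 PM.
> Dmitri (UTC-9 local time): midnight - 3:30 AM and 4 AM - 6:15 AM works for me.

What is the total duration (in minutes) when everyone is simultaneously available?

Mei in UTC: 09:45-15:45 (subtract 3h to convert from UTC+3).
Gita in UTC: 09:15-10:30, 11:15-15:30 (subtract 7h to convert from UTC+7).
Sven in UTC: 09:00-10:30, 11:15-14:45 (subtract 7h to convert from UTC+7).
Dmitri in UTC: 09:00-12:30, 13:00-15:15 (add 9h to convert from UTC-9).
Mei ∩ Gita: 09:45-10:30, 11:15-15:30.
Mei ∩ Gita ∩ Sven: 09:45-10:30, 11:15-14:45.
Mei ∩ Gita ∩ Sven ∩ Dmitri: 09:45-10:30, 11:15-12:30, 13:00-14:45.
So the common availability across everyone is 09:45-10:30, 11:15-12:30, 13:00-14:45.
Summing the common windows: 45 + 75 + 105 = 225 minutes.

225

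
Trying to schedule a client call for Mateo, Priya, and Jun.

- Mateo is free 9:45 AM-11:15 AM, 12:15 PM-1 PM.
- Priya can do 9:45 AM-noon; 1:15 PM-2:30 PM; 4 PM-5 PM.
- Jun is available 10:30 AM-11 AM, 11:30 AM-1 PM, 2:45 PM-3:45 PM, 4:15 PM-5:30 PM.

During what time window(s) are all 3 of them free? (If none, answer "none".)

Mateo ∩ Priya: 09:45-11:15.
Mateo ∩ Priya ∩ Jun: 10:30-11:00.

10:30-11:00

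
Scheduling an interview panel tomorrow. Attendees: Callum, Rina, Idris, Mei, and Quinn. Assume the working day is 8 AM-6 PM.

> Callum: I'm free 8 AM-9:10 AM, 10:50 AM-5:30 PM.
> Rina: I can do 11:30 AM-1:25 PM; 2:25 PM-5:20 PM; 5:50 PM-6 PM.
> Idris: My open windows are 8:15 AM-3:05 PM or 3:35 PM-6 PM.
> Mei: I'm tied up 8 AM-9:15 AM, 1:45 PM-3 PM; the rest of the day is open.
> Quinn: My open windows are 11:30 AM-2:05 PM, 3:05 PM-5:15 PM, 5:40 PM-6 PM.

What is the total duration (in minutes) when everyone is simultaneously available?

215

Callum free: 08:00-09:10, 10:50-17:30.
Rina free: 11:30-13:25, 14:25-17:20, 17:50-18:00.
Idris free: 08:15-15:05, 15:35-18:00.
Mei free: 09:15-13:45, 15:00-18:00 (invert busy blocks within the working day).
Quinn free: 11:30-14:05, 15:05-17:15, 17:40-18:00.
Callum ∩ Rina: 11:30-13:25, 14:25-17:20.
Callum ∩ Rina ∩ Idris: 11:30-13:25, 14:25-15:05, 15:35-17:20.
Callum ∩ Rina ∩ Idris ∩ Mei: 11:30-13:25, 15:00-15:05, 15:35-17:20.
Callum ∩ Rina ∩ Idris ∩ Mei ∩ Quinn: 11:30-13:25, 15:35-17:15.
Summing the common windows: 115 + 100 = 215 minutes.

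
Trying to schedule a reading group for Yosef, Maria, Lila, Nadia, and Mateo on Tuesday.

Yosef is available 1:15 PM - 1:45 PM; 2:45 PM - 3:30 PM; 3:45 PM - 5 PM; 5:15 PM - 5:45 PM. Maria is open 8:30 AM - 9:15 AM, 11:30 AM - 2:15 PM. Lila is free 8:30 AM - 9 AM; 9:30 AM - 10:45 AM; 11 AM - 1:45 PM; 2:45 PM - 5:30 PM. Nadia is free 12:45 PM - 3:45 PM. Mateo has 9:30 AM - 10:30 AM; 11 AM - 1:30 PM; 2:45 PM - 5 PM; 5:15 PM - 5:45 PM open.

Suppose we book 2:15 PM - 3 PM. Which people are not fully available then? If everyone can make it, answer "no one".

Yosef: not fully free for 14:15-15:00. Maria: not fully free for 14:15-15:00. Lila: not fully free for 14:15-15:00. Nadia: free for 14:15-15:00. Mateo: not fully free for 14:15-15:00.

Lila, Maria, Mateo, Yosef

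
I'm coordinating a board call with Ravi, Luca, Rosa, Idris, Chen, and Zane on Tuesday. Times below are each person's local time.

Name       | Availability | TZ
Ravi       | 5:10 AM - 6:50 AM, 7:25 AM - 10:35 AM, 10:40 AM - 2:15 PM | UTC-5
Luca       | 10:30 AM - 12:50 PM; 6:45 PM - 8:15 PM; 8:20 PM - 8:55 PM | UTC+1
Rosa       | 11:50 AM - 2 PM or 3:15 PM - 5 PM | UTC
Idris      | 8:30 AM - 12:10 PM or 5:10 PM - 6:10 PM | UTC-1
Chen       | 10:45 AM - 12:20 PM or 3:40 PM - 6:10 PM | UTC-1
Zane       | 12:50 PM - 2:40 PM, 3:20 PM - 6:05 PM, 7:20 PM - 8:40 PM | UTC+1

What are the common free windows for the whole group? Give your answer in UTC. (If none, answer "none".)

Ravi in UTC: 10:10-11:50, 12:25-15:35, 15:40-19:15 (add 5h to convert from UTC-5).
Luca in UTC: 09:30-11:50, 17:45-19:15, 19:20-19:55 (subtract 1h to convert from UTC+1).
Rosa in UTC: 11:50-14:00, 15:15-17:00.
Idris in UTC: 09:30-13:10, 18:10-19:10 (add 1h to convert from UTC-1).
Chen in UTC: 11:45-13:20, 16:40-19:10 (add 1h to convert from UTC-1).
Zane in UTC: 11:50-13:40, 14:20-17:05, 18:20-19:40 (subtract 1h to convert from UTC+1).
Ravi ∩ Luca: 10:10-11:50, 17:45-19:15.
Ravi ∩ Luca ∩ Rosa: ∅.
Ravi ∩ Luca ∩ Rosa ∩ Idris: ∅.
Ravi ∩ Luca ∩ Rosa ∩ Idris ∩ Chen: ∅.
Ravi ∩ Luca ∩ Rosa ∩ Idris ∩ Chen ∩ Zane: ∅.
There is no time when everyone is free.

none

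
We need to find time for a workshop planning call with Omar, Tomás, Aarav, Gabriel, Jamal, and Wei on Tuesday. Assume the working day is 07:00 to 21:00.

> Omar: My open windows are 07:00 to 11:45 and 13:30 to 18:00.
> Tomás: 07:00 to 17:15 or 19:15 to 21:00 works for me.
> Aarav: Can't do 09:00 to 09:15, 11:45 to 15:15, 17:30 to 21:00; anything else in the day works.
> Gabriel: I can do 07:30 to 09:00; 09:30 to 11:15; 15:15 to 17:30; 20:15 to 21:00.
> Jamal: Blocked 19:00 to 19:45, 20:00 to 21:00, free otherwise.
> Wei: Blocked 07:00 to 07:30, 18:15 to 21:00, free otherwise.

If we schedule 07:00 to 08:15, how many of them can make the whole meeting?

4

Omar free: 07:00-11:45, 13:30-18:00.
Tomás free: 07:00-17:15, 19:15-21:00.
Aarav free: 07:00-09:00, 09:15-11:45, 15:15-17:30 (invert busy blocks within the working day).
Gabriel free: 07:30-09:00, 09:30-11:15, 15:15-17:30, 20:15-21:00.
Jamal free: 07:00-19:00, 19:45-20:00 (invert busy blocks within the working day).
Wei free: 07:30-18:15 (invert busy blocks within the working day).
Omar, Tomás, Aarav, and Jamal can make the full 07:00-08:15 slot — that's 4.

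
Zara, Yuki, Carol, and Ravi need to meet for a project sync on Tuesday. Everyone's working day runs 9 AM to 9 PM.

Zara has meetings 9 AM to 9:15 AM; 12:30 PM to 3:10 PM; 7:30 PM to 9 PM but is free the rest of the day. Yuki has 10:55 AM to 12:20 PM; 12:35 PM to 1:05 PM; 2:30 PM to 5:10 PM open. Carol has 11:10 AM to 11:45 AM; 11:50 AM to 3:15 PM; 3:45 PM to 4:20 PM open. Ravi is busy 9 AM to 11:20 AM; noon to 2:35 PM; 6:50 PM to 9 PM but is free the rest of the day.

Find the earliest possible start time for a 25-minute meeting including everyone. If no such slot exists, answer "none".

Zara free: 09:15-12:30, 15:10-19:30 (invert busy blocks within the working day).
Yuki free: 10:55-12:20, 12:35-13:05, 14:30-17:10.
Carol free: 11:10-11:45, 11:50-15:15, 15:45-16:20.
Ravi free: 11:20-12:00, 14:35-18:50 (invert busy blocks within the working day).
Zara ∩ Yuki: 10:55-12:20, 15:10-17:10.
Zara ∩ Yuki ∩ Carol: 11:10-11:45, 11:50-12:20, 15:10-15:15, 15:45-16:20.
Zara ∩ Yuki ∩ Carol ∩ Ravi: 11:20-11:45, 11:50-12:00, 15:10-15:15, 15:45-16:20.
The first common window of at least 25 minutes is 11:20-11:45, so the earliest start is 11:20.

11:20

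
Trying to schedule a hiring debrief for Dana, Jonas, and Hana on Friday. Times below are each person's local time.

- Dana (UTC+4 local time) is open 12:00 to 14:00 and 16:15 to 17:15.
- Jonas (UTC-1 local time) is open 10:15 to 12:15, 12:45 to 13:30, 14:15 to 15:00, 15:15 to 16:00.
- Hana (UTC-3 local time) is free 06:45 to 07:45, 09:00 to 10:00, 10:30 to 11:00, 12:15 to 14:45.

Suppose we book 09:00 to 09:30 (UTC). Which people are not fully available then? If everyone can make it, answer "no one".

Dana in UTC: 08:00-10:00, 12:15-13:15 (subtract 4h to convert from UTC+4).
Jonas in UTC: 11:15-13:15, 13:45-14:30, 15:15-16:00, 16:15-17:00 (add 1h to convert from UTC-1).
Hana in UTC: 09:45-10:45, 12:00-13:00, 13:30-14:00, 15:15-17:45 (add 3h to convert from UTC-3).
Dana: free for 09:00-09:30. Jonas: not fully free for 09:00-09:30. Hana: not fully free for 09:00-09:30.

Hana, Jonas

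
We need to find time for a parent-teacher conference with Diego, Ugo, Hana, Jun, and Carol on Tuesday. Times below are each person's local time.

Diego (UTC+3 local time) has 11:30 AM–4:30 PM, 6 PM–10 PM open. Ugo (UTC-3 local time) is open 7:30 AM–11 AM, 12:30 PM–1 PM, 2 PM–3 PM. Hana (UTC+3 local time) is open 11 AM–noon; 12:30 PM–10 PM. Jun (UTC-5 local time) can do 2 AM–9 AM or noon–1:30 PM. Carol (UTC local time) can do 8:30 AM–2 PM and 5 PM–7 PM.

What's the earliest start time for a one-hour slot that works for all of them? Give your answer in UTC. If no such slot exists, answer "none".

10:30

Diego in UTC: 08:30-13:30, 15:00-19:00 (subtract 3h to convert from UTC+3).
Ugo in UTC: 10:30-14:00, 15:30-16:00, 17:00-18:00 (add 3h to convert from UTC-3).
Hana in UTC: 08:00-09:00, 09:30-19:00 (subtract 3h to convert from UTC+3).
Jun in UTC: 07:00-14:00, 17:00-18:30 (add 5h to convert from UTC-5).
Carol in UTC: 08:30-14:00, 17:00-19:00.
Diego ∩ Ugo: 10:30-13:30, 15:30-16:00, 17:00-18:00.
Diego ∩ Ugo ∩ Hana: 10:30-13:30, 15:30-16:00, 17:00-18:00.
Diego ∩ Ugo ∩ Hana ∩ Jun: 10:30-13:30, 17:00-18:00.
Diego ∩ Ugo ∩ Hana ∩ Jun ∩ Carol: 10:30-13:30, 17:00-18:00.
Those are the intersection windows.
The first common window of at least 60 minutes is 10:30-13:30, so the earliest start is 10:30.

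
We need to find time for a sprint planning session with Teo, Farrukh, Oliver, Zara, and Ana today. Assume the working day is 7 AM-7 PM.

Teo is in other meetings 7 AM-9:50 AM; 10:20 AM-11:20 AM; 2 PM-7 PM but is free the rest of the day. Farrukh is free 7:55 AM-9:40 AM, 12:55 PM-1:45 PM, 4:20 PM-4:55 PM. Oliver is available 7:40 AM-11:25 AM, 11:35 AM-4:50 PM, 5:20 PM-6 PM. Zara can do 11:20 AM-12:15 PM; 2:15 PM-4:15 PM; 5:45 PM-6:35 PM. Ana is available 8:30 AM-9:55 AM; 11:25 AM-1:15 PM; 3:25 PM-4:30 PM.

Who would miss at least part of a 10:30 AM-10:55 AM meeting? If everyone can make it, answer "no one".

Teo free: 09:50-10:20, 11:20-14:00 (invert busy blocks within the working day).
Farrukh free: 07:55-09:40, 12:55-13:45, 16:20-16:55.
Oliver free: 07:40-11:25, 11:35-16:50, 17:20-18:00.
Zara free: 11:20-12:15, 14:15-16:15, 17:45-18:35.
Ana free: 08:30-09:55, 11:25-13:15, 15:25-16:30.
Teo: not fully free for 10:30-10:55. Farrukh: not fully free for 10:30-10:55. Oliver: free for 10:30-10:55. Zara: not fully free for 10:30-10:55. Ana: not fully free for 10:30-10:55.

Ana, Farrukh, Teo, Zara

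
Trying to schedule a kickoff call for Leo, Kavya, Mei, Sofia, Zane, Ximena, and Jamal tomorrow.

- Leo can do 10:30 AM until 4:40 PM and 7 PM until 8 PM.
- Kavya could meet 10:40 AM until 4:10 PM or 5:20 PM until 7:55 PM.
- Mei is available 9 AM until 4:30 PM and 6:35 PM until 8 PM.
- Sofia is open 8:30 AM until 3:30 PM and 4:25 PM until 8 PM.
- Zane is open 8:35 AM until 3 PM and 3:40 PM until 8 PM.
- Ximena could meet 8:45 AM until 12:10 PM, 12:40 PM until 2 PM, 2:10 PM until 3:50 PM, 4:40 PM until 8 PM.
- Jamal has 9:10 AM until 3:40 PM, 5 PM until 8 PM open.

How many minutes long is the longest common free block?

Leo ∩ Kavya: 10:40-16:10, 19:00-19:55.
Leo ∩ Kavya ∩ Mei: 10:40-16:10, 19:00-19:55.
Leo ∩ Kavya ∩ Mei ∩ Sofia: 10:40-15:30, 19:00-19:55.
Leo ∩ Kavya ∩ Mei ∩ Sofia ∩ Zane: 10:40-15:00, 19:00-19:55.
Leo ∩ Kavya ∩ Mei ∩ Sofia ∩ Zane ∩ Ximena: 10:40-12:10, 12:40-14:00, 14:10-15:00, 19:00-19:55.
Leo ∩ Kavya ∩ Mei ∩ Sofia ∩ Zane ∩ Ximena ∩ Jamal: 10:40-12:10, 12:40-14:00, 14:10-15:00, 19:00-19:55.
The longest is 10:40-12:10 at 90 minutes.

90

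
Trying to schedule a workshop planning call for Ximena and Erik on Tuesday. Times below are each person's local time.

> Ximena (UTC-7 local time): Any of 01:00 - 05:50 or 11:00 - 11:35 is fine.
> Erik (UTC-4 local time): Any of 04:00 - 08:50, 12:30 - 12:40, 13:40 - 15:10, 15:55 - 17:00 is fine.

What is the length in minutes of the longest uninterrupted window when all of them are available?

Ximena in UTC: 08:00-12:50, 18:00-18:35 (add 7h to convert from UTC-7).
Erik in UTC: 08:00-12:50, 16:30-16:40, 17:40-19:10, 19:55-21:00 (add 4h to convert from UTC-4).
Ximena ∩ Erik: 08:00-12:50, 18:00-18:35.
The longest is 08:00-12:50 at 290 minutes.

290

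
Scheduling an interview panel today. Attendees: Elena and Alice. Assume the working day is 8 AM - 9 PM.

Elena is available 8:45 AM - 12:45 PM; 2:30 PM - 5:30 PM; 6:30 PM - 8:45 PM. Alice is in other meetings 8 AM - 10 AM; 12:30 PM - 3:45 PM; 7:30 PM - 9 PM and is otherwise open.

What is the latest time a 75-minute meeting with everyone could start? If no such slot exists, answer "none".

16:15

Elena free: 08:45-12:45, 14:30-17:30, 18:30-20:45.
Alice free: 10:00-12:30, 15:45-19:30 (invert busy blocks within the working day).
Elena ∩ Alice: 10:00-12:30, 15:45-17:30, 18:30-19:30.
The last common window of at least 75 minutes is 15:45-17:30; a 75-minute meeting can start as late as 16:15 and still end by 17:30.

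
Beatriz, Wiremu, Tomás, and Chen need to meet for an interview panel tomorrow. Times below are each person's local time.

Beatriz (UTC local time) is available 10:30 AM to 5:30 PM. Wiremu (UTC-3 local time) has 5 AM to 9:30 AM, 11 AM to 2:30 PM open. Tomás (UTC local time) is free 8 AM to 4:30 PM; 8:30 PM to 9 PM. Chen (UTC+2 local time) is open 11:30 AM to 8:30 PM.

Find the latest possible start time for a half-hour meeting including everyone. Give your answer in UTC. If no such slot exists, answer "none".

Beatriz in UTC: 10:30-17:30.
Wiremu in UTC: 08:00-12:30, 14:00-17:30 (add 3h to convert from UTC-3).
Tomás in UTC: 08:00-16:30, 20:30-21:00.
Chen in UTC: 09:30-18:30 (subtract 2h to convert from UTC+2).
Beatriz ∩ Wiremu: 10:30-12:30, 14:00-17:30.
Beatriz ∩ Wiremu ∩ Tomás: 10:30-12:30, 14:00-16:30.
Beatriz ∩ Wiremu ∩ Tomás ∩ Chen: 10:30-12:30, 14:00-16:30.
So the common availability across everyone is 10:30-12:30, 14:00-16:30.
The last common window of at least 30 minutes is 14:00-16:30; a 30-minute meeting can start as late as 16:00 and still end by 16:30.

16:00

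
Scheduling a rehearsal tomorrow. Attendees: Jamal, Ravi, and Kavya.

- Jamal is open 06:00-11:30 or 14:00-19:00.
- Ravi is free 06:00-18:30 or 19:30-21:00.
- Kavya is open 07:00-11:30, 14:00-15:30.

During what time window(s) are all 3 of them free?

07:00-11:30, 14:00-15:30

Jamal ∩ Ravi: 06:00-11:30, 14:00-18:30.
Jamal ∩ Ravi ∩ Kavya: 07:00-11:30, 14:00-15:30.
So the common availability across everyone is 07:00-11:30, 14:00-15:30.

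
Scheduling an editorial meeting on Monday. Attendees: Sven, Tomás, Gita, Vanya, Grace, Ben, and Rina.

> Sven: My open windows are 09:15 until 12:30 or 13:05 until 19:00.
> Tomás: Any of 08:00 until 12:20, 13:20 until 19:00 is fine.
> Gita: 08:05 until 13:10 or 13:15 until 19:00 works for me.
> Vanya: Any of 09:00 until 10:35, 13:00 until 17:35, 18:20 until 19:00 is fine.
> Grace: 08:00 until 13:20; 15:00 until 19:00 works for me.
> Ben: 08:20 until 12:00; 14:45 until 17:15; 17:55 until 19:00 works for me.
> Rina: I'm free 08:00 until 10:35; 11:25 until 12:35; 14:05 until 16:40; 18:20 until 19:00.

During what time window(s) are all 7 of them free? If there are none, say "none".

09:15-10:35, 15:00-16:40, 18:20-19:00

Sven ∩ Tomás: 09:15-12:20, 13:20-19:00.
Sven ∩ Tomás ∩ Gita: 09:15-12:20, 13:20-19:00.
Sven ∩ Tomás ∩ Gita ∩ Vanya: 09:15-10:35, 13:20-17:35, 18:20-19:00.
Sven ∩ Tomás ∩ Gita ∩ Vanya ∩ Grace: 09:15-10:35, 15:00-17:35, 18:20-19:00.
Sven ∩ Tomás ∩ Gita ∩ Vanya ∩ Grace ∩ Ben: 09:15-10:35, 15:00-17:15, 18:20-19:00.
Sven ∩ Tomás ∩ Gita ∩ Vanya ∩ Grace ∩ Ben ∩ Rina: 09:15-10:35, 15:00-16:40, 18:20-19:00.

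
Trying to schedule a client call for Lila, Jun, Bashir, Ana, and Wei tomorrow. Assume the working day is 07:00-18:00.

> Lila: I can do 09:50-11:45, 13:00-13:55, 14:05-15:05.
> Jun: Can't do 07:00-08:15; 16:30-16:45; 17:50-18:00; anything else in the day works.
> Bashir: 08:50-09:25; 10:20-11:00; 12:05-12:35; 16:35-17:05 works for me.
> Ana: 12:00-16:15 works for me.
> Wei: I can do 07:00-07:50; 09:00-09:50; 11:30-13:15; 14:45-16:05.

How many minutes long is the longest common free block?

0

Lila free: 09:50-11:45, 13:00-13:55, 14:05-15:05.
Jun free: 08:15-16:30, 16:45-17:50 (invert busy blocks within the working day).
Bashir free: 08:50-09:25, 10:20-11:00, 12:05-12:35, 16:35-17:05.
Ana free: 12:00-16:15.
Wei free: 07:00-07:50, 09:00-09:50, 11:30-13:15, 14:45-16:05.
Lila ∩ Jun: 09:50-11:45, 13:00-13:55, 14:05-15:05.
Lila ∩ Jun ∩ Bashir: 10:20-11:00.
Lila ∩ Jun ∩ Bashir ∩ Ana: ∅.
Lila ∩ Jun ∩ Bashir ∩ Ana ∩ Wei: ∅.
There is no time when everyone is free.
No common window exists, so the longest block is 0 minutes.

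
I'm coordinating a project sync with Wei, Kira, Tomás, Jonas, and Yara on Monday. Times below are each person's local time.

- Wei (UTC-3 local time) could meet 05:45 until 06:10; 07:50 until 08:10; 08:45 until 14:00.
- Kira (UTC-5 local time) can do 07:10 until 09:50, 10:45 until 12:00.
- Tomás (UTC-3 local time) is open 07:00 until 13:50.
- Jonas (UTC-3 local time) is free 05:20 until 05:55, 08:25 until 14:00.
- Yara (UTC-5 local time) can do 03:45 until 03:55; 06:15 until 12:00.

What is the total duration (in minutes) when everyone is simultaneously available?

Wei in UTC: 08:45-09:10, 10:50-11:10, 11:45-17:00 (add 3h to convert from UTC-3).
Kira in UTC: 12:10-14:50, 15:45-17:00 (add 5h to convert from UTC-5).
Tomás in UTC: 10:00-16:50 (add 3h to convert from UTC-3).
Jonas in UTC: 08:20-08:55, 11:25-17:00 (add 3h to convert from UTC-3).
Yara in UTC: 08:45-08:55, 11:15-17:00 (add 5h to convert from UTC-5).
Wei ∩ Kira: 12:10-14:50, 15:45-17:00.
Wei ∩ Kira ∩ Tomás: 12:10-14:50, 15:45-16:50.
Wei ∩ Kira ∩ Tomás ∩ Jonas: 12:10-14:50, 15:45-16:50.
Wei ∩ Kira ∩ Tomás ∩ Jonas ∩ Yara: 12:10-14:50, 15:45-16:50.
Summing the common windows: 160 + 65 = 225 minutes.

225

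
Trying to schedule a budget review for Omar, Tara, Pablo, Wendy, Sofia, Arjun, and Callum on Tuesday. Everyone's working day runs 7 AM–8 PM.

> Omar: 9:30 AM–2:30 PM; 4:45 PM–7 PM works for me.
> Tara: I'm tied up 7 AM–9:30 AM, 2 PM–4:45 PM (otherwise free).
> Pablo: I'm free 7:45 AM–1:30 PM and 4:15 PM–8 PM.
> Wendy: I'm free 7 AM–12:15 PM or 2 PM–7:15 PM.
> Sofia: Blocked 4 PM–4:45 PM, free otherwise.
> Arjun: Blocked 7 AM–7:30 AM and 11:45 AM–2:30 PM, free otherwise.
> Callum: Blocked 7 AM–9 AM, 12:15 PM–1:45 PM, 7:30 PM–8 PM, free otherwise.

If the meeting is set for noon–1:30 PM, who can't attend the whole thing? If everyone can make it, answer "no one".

Omar free: 09:30-14:30, 16:45-19:00.
Tara free: 09:30-14:00, 16:45-20:00 (invert busy blocks within the working day).
Pablo free: 07:45-13:30, 16:15-20:00.
Wendy free: 07:00-12:15, 14:00-19:15.
Sofia free: 07:00-16:00, 16:45-20:00 (invert busy blocks within the working day).
Arjun free: 07:30-11:45, 14:30-20:00 (invert busy blocks within the working day).
Callum free: 09:00-12:15, 13:45-19:30 (invert busy blocks within the working day).
Omar: free for 12:00-13:30. Tara: free for 12:00-13:30. Pablo: free for 12:00-13:30. Wendy: not fully free for 12:00-13:30. Sofia: free for 12:00-13:30. Arjun: not fully free for 12:00-13:30. Callum: not fully free for 12:00-13:30.

Arjun, Callum, Wendy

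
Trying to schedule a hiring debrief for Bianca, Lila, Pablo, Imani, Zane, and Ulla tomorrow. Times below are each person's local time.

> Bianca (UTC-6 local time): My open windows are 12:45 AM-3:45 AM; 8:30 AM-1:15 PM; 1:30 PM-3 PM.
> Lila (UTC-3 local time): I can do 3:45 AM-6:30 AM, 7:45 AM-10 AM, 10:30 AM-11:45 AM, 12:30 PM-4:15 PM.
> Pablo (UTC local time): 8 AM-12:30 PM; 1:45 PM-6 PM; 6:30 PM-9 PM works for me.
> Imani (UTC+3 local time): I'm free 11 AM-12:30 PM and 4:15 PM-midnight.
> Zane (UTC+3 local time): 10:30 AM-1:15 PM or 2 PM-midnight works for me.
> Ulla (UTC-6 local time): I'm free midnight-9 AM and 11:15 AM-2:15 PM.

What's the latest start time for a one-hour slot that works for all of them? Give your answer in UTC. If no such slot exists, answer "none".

08:30

Bianca in UTC: 06:45-09:45, 14:30-19:15, 19:30-21:00 (add 6h to convert from UTC-6).
Lila in UTC: 06:45-09:30, 10:45-13:00, 13:30-14:45, 15:30-19:15 (add 3h to convert from UTC-3).
Pablo in UTC: 08:00-12:30, 13:45-18:00, 18:30-21:00.
Imani in UTC: 08:00-09:30, 13:15-21:00 (subtract 3h to convert from UTC+3).
Zane in UTC: 07:30-10:15, 11:00-21:00 (subtract 3h to convert from UTC+3).
Ulla in UTC: 06:00-15:00, 17:15-20:15 (add 6h to convert from UTC-6).
Bianca ∩ Lila: 06:45-09:30, 14:30-14:45, 15:30-19:15.
Bianca ∩ Lila ∩ Pablo: 08:00-09:30, 14:30-14:45, 15:30-18:00, 18:30-19:15.
Bianca ∩ Lila ∩ Pablo ∩ Imani: 08:00-09:30, 14:30-14:45, 15:30-18:00, 18:30-19:15.
Bianca ∩ Lila ∩ Pablo ∩ Imani ∩ Zane: 08:00-09:30, 14:30-14:45, 15:30-18:00, 18:30-19:15.
Bianca ∩ Lila ∩ Pablo ∩ Imani ∩ Zane ∩ Ulla: 08:00-09:30, 14:30-14:45, 17:15-18:00, 18:30-19:15.
So the common availability across everyone is 08:00-09:30, 14:30-14:45, 17:15-18:00, 18:30-19:15.
The last common window of at least 60 minutes is 08:00-09:30; a 60-minute meeting can start as late as 08:30 and still end by 09:30.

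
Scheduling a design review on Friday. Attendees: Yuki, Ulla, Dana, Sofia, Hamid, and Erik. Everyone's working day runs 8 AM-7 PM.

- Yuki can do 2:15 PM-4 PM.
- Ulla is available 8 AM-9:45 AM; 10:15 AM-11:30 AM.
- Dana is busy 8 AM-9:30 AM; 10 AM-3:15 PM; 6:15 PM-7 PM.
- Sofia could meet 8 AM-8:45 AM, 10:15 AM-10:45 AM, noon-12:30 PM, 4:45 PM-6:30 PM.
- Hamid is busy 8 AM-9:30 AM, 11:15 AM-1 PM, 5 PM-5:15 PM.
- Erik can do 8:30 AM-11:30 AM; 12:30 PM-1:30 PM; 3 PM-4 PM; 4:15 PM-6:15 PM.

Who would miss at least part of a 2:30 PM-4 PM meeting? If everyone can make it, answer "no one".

Dana, Erik, Sofia, Ulla

Yuki free: 14:15-16:00.
Ulla free: 08:00-09:45, 10:15-11:30.
Dana free: 09:30-10:00, 15:15-18:15 (invert busy blocks within the working day).
Sofia free: 08:00-08:45, 10:15-10:45, 12:00-12:30, 16:45-18:30.
Hamid free: 09:30-11:15, 13:00-17:00, 17:15-19:00 (invert busy blocks within the working day).
Erik free: 08:30-11:30, 12:30-13:30, 15:00-16:00, 16:15-18:15.
Yuki: free for 14:30-16:00. Ulla: not fully free for 14:30-16:00. Dana: not fully free for 14:30-16:00. Sofia: not fully free for 14:30-16:00. Hamid: free for 14:30-16:00. Erik: not fully free for 14:30-16:00.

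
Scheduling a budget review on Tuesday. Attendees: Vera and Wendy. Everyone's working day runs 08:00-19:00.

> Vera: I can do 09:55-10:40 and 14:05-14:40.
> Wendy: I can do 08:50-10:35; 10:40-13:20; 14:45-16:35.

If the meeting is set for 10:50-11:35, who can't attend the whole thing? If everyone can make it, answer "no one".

Vera: not fully free for 10:50-11:35. Wendy: free for 10:50-11:35.

Vera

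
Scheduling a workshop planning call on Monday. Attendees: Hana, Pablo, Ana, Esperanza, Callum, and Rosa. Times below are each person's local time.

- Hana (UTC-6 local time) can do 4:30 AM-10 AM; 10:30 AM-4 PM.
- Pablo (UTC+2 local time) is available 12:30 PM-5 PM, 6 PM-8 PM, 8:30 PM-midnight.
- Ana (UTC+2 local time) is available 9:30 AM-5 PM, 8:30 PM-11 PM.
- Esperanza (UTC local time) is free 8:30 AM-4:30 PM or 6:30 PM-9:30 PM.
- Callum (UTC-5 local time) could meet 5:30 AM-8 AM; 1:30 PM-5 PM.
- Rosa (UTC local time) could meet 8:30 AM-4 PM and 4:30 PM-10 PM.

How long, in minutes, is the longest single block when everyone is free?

Hana in UTC: 10:30-16:00, 16:30-22:00 (add 6h to convert from UTC-6).
Pablo in UTC: 10:30-15:00, 16:00-18:00, 18:30-22:00 (subtract 2h to convert from UTC+2).
Ana in UTC: 07:30-15:00, 18:30-21:00 (subtract 2h to convert from UTC+2).
Esperanza in UTC: 08:30-16:30, 18:30-21:30.
Callum in UTC: 10:30-13:00, 18:30-22:00 (add 5h to convert from UTC-5).
Rosa in UTC: 08:30-16:00, 16:30-22:00.
Hana ∩ Pablo: 10:30-15:00, 16:30-18:00, 18:30-22:00.
Hana ∩ Pablo ∩ Ana: 10:30-15:00, 18:30-21:00.
Hana ∩ Pablo ∩ Ana ∩ Esperanza: 10:30-15:00, 18:30-21:00.
Hana ∩ Pablo ∩ Ana ∩ Esperanza ∩ Callum: 10:30-13:00, 18:30-21:00.
Hana ∩ Pablo ∩ Ana ∩ Esperanza ∩ Callum ∩ Rosa: 10:30-13:00, 18:30-21:00.
The longest is 10:30-13:00 at 150 minutes.

150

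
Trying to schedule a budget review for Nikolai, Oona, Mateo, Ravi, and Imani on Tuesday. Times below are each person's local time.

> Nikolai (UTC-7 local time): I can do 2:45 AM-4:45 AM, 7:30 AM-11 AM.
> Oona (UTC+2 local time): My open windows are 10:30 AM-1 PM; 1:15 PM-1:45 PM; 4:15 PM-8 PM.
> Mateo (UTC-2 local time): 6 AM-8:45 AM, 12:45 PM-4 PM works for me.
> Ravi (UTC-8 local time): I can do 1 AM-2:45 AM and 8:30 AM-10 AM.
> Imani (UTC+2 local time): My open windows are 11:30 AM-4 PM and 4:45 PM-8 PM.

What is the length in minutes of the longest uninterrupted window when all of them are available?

90

Nikolai in UTC: 09:45-11:45, 14:30-18:00 (add 7h to convert from UTC-7).
Oona in UTC: 08:30-11:00, 11:15-11:45, 14:15-18:00 (subtract 2h to convert from UTC+2).
Mateo in UTC: 08:00-10:45, 14:45-18:00 (add 2h to convert from UTC-2).
Ravi in UTC: 09:00-10:45, 16:30-18:00 (add 8h to convert from UTC-8).
Imani in UTC: 09:30-14:00, 14:45-18:00 (subtract 2h to convert from UTC+2).
Nikolai ∩ Oona: 09:45-11:00, 11:15-11:45, 14:30-18:00.
Nikolai ∩ Oona ∩ Mateo: 09:45-10:45, 14:45-18:00.
Nikolai ∩ Oona ∩ Mateo ∩ Ravi: 09:45-10:45, 16:30-18:00.
Nikolai ∩ Oona ∩ Mateo ∩ Ravi ∩ Imani: 09:45-10:45, 16:30-18:00.
The longest is 16:30-18:00 at 90 minutes.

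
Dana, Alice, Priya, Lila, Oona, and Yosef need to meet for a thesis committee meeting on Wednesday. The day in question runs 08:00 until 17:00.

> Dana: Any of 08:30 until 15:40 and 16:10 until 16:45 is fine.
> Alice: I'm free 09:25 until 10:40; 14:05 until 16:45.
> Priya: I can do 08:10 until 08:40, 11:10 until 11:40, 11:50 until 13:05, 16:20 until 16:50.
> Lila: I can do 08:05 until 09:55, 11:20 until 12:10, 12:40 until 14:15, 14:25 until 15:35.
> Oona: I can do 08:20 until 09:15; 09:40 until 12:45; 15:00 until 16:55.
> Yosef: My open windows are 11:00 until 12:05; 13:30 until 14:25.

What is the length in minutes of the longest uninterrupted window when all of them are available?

0

Dana ∩ Alice: 09:25-10:40, 14:05-15:40, 16:10-16:45.
Dana ∩ Alice ∩ Priya: 16:20-16:45.
Dana ∩ Alice ∩ Priya ∩ Lila: ∅.
Dana ∩ Alice ∩ Priya ∩ Lila ∩ Oona: ∅.
Dana ∩ Alice ∩ Priya ∩ Lila ∩ Oona ∩ Yosef: ∅.
There is no time when everyone is free.
No common window exists, so the longest block is 0 minutes.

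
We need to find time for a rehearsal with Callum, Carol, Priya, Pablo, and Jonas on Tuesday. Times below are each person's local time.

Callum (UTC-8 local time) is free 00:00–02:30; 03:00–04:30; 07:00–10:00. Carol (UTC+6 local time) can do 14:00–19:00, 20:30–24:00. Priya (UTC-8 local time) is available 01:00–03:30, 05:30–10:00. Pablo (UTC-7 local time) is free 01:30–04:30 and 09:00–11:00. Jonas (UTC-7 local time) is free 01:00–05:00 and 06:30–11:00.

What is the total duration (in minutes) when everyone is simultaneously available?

Callum in UTC: 08:00-10:30, 11:00-12:30, 15:00-18:00 (add 8h to convert from UTC-8).
Carol in UTC: 08:00-13:00, 14:30-18:00 (subtract 6h to convert from UTC+6).
Priya in UTC: 09:00-11:30, 13:30-18:00 (add 8h to convert from UTC-8).
Pablo in UTC: 08:30-11:30, 16:00-18:00 (add 7h to convert from UTC-7).
Jonas in UTC: 08:00-12:00, 13:30-18:00 (add 7h to convert from UTC-7).
Callum ∩ Carol: 08:00-10:30, 11:00-12:30, 15:00-18:00.
Callum ∩ Carol ∩ Priya: 09:00-10:30, 11:00-11:30, 15:00-18:00.
Callum ∩ Carol ∩ Priya ∩ Pablo: 09:00-10:30, 11:00-11:30, 16:00-18:00.
Callum ∩ Carol ∩ Priya ∩ Pablo ∩ Jonas: 09:00-10:30, 11:00-11:30, 16:00-18:00.
Summing the common windows: 90 + 30 + 120 = 240 minutes.

240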